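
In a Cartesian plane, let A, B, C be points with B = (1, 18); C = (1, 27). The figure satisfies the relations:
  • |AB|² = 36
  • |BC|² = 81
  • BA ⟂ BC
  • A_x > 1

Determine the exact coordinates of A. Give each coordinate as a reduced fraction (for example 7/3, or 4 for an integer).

A = (7, 18)

1. A_x = 7  [[BA ⟂ BC ⇒ 9y-162=0] ∩ [|A−(1, 18)|²=36]]
2. A_y = 18  [[BA ⟂ BC ⇒ 9y-162=0] ∩ [|A−(1, 18)|²=36]]
   so A = (7, 18)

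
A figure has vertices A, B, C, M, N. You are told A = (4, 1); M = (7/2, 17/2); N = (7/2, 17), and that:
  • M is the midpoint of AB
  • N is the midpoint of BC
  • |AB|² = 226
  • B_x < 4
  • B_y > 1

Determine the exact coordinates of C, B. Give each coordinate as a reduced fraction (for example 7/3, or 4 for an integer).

C = (4, 18)
B = (3, 16)

1. B_x = 3  [B = 2·M−A = 2·(7/2, 17/2)−(4, 1)]
2. B_y = 16  [B = 2·M−A = 2·(7/2, 17/2)−(4, 1)]
   so B = (3, 16)
3. C_x = 4  [C = 2·N−B = 2·(7/2, 17)−(3, 16)]
4. C_y = 18  [C = 2·N−B = 2·(7/2, 17)−(3, 16)]
   so C = (4, 18)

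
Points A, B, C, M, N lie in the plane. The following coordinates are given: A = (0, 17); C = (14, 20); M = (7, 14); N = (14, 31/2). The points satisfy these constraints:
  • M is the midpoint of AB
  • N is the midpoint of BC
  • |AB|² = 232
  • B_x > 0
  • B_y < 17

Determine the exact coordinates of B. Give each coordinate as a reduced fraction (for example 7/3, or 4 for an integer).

1. B_x = 14  [B = 2·M−A = 2·(7, 14)−(0, 17)]
2. B_y = 11  [B = 2·M−A = 2·(7, 14)−(0, 17)]
   so B = (14, 11)

B = (14, 11)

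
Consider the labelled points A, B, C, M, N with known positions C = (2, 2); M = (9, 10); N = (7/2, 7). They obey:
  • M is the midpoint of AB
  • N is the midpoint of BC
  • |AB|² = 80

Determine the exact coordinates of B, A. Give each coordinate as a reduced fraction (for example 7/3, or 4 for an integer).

B = (5, 12)
A = (13, 8)

1. B_x = 5  [B = 2·N−C = 2·(7/2, 7)−(2, 2)]
2. B_y = 12  [B = 2·N−C = 2·(7/2, 7)−(2, 2)]
   so B = (5, 12)
3. A_x = 13  [A = 2·M−B = 2·(9, 10)−(5, 12)]
4. A_y = 8  [A = 2·M−B = 2·(9, 10)−(5, 12)]
   so A = (13, 8)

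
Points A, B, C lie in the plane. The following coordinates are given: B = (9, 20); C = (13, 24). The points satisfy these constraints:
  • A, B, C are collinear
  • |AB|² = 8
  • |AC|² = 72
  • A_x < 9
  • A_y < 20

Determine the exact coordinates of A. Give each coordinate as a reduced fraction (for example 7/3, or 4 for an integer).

A = (7, 18)

1. A_x = 7  [[A, B, C are collinear ⇒ -4x+4y-44=0] ∩ [|A−(9, 20)|²=8]]
2. A_y = 18  [[A, B, C are collinear ⇒ -4x+4y-44=0] ∩ [|A−(9, 20)|²=8]]
   so A = (7, 18)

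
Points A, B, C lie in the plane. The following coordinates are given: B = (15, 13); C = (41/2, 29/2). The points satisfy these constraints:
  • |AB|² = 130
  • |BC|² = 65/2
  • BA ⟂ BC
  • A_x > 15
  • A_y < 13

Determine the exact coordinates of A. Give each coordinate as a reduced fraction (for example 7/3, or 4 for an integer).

1. A_x = 18  [[BA ⟂ BC ⇒ 11/2x+3/2y-102=0] ∩ [|A−(15, 13)|²=130]]
2. A_y = 2  [[BA ⟂ BC ⇒ 11/2x+3/2y-102=0] ∩ [|A−(15, 13)|²=130]]
   so A = (18, 2)

A = (18, 2)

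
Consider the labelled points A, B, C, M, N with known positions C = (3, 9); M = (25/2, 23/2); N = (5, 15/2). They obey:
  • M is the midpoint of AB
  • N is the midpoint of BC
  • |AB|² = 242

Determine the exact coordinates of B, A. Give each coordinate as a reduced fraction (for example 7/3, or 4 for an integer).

B = (7, 6)
A = (18, 17)

1. B_x = 7  [B = 2·N−C = 2·(5, 15/2)−(3, 9)]
2. B_y = 6  [B = 2·N−C = 2·(5, 15/2)−(3, 9)]
   so B = (7, 6)
3. A_x = 18  [A = 2·M−B = 2·(25/2, 23/2)−(7, 6)]
4. A_y = 17  [A = 2·M−B = 2·(25/2, 23/2)−(7, 6)]
   so A = (18, 17)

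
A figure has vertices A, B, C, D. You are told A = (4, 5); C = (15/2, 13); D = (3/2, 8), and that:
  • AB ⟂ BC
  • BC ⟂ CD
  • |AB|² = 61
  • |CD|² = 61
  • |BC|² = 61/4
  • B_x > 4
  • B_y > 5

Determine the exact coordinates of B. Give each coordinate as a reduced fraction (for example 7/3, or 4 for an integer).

1. B_x = 10  [[BC ⟂ CD ⇒ 6x+5y-110=0] ∩ [|B−(4, 5)|²=61]]
2. B_y = 10  [[BC ⟂ CD ⇒ 6x+5y-110=0] ∩ [|B−(4, 5)|²=61]]
   so B = (10, 10)

B = (10, 10)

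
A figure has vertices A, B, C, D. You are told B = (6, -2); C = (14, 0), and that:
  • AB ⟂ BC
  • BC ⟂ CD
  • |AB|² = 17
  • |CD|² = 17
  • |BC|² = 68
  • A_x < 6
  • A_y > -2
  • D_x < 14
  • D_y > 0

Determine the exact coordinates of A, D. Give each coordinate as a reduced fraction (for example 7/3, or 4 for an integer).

1. A_x = 5  [[AB ⟂ BC ⇒ -8x-2y+44=0] ∩ [|A−(6, -2)|²=17]]
2. A_y = 2  [[AB ⟂ BC ⇒ -8x-2y+44=0] ∩ [|A−(6, -2)|²=17]]
   so A = (5, 2)
3. D_x = 13  [[BC ⟂ CD ⇒ 8x+2y-112=0] ∩ [|D−(14, 0)|²=17]]
4. D_y = 4  [[BC ⟂ CD ⇒ 8x+2y-112=0] ∩ [|D−(14, 0)|²=17]]
   so D = (13, 4)

A = (5, 2)
D = (13, 4)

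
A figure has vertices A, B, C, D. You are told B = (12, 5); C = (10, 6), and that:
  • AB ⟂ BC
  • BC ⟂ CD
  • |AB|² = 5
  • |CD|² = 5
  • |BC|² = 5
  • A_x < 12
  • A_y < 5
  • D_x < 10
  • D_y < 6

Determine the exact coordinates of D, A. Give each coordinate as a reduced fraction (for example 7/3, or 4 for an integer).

1. D_x = 9  [[BC ⟂ CD ⇒ -2x+1y+14=0] ∩ [|D−(10, 6)|²=5]]
2. D_y = 4  [[BC ⟂ CD ⇒ -2x+1y+14=0] ∩ [|D−(10, 6)|²=5]]
   so D = (9, 4)
3. A_x = 11  [[AB ⟂ BC ⇒ 2x-1y-19=0] ∩ [|A−(12, 5)|²=5]]
4. A_y = 3  [[AB ⟂ BC ⇒ 2x-1y-19=0] ∩ [|A−(12, 5)|²=5]]
   so A = (11, 3)

D = (9, 4)
A = (11, 3)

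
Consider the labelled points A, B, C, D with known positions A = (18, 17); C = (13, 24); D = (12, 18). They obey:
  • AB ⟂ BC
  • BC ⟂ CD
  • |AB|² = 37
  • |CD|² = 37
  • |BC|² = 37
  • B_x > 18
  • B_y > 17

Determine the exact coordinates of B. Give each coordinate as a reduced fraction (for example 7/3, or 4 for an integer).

B = (19, 23)

1. B_x = 19  [[BC ⟂ CD ⇒ 1x+6y-157=0] ∩ [|B−(18, 17)|²=37]]
2. B_y = 23  [[BC ⟂ CD ⇒ 1x+6y-157=0] ∩ [|B−(18, 17)|²=37]]
   so B = (19, 23)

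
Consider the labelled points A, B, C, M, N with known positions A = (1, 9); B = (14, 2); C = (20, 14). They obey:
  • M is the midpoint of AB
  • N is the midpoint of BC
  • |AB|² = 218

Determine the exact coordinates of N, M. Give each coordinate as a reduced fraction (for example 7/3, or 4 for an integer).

N = (17, 8)
M = (15/2, 11/2)

1. M_x = 15/2  [2·M = A+B = (1, 9)+(14, 2)]
2. M_y = 11/2  [2·M = A+B = (1, 9)+(14, 2)]
   so M = (15/2, 11/2)
3. N_x = 17  [2·N = B+C = (14, 2)+(20, 14)]
4. N_y = 8  [2·N = B+C = (14, 2)+(20, 14)]
   so N = (17, 8)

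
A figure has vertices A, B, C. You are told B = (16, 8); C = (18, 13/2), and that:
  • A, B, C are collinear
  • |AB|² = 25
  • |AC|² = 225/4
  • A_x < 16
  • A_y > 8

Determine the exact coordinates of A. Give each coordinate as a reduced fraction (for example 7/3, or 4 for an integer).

A = (12, 11)

1. A_x = 12  [[A, B, C are collinear ⇒ 3/2x+2y-40=0] ∩ [|A−(16, 8)|²=25]]
2. A_y = 11  [[A, B, C are collinear ⇒ 3/2x+2y-40=0] ∩ [|A−(16, 8)|²=25]]
   so A = (12, 11)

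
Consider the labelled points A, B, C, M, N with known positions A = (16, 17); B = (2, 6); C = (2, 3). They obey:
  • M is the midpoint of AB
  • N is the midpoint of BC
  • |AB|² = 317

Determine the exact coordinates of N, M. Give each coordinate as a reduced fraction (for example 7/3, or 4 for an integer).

1. M_x = 9  [2·M = A+B = (16, 17)+(2, 6)]
2. M_y = 23/2  [2·M = A+B = (16, 17)+(2, 6)]
   so M = (9, 23/2)
3. N_x = 2  [2·N = B+C = (2, 6)+(2, 3)]
4. N_y = 9/2  [2·N = B+C = (2, 6)+(2, 3)]
   so N = (2, 9/2)

N = (2, 9/2)
M = (9, 23/2)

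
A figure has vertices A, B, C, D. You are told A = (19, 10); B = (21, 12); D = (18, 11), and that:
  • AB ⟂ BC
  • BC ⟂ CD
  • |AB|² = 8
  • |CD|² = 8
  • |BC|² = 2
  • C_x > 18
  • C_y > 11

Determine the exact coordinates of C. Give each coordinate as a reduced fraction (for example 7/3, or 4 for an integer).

C = (20, 13)

1. C_x = 20  [[AB ⟂ BC ⇒ 2x+2y-66=0] ∩ [|C−(18, 11)|²=8]]
2. C_y = 13  [[AB ⟂ BC ⇒ 2x+2y-66=0] ∩ [|C−(18, 11)|²=8]]
   so C = (20, 13)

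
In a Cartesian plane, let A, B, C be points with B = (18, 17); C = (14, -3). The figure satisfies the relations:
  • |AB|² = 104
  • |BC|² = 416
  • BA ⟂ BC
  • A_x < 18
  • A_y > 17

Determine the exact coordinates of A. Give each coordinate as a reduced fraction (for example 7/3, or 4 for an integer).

A = (8, 19)

1. A_x = 8  [[BA ⟂ BC ⇒ -4x-20y+412=0] ∩ [|A−(18, 17)|²=104]]
2. A_y = 19  [[BA ⟂ BC ⇒ -4x-20y+412=0] ∩ [|A−(18, 17)|²=104]]
   so A = (8, 19)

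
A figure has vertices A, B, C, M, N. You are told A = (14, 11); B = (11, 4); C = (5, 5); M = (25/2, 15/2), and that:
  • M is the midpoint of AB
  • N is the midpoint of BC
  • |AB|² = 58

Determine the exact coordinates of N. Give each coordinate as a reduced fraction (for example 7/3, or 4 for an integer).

N = (8, 9/2)

1. N_x = 8  [2·N = B+C = (11, 4)+(5, 5)]
2. N_y = 9/2  [2·N = B+C = (11, 4)+(5, 5)]
   so N = (8, 9/2)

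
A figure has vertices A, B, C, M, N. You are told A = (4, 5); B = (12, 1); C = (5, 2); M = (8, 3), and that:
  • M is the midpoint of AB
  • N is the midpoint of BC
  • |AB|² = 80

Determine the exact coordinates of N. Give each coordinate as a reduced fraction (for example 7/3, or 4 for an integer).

N = (17/2, 3/2)

1. N_x = 17/2  [2·N = B+C = (12, 1)+(5, 2)]
2. N_y = 3/2  [2·N = B+C = (12, 1)+(5, 2)]
   so N = (17/2, 3/2)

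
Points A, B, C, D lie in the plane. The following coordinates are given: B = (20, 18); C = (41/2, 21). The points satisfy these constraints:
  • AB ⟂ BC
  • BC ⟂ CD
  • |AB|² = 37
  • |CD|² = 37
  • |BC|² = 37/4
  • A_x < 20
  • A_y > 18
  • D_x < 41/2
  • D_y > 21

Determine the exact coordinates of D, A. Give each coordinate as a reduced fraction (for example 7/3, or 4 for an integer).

D = (29/2, 22)
A = (14, 19)

1. D_x = 29/2  [[BC ⟂ CD ⇒ 1/2x+3y-293/4=0] ∩ [|D−(41/2, 21)|²=37]]
2. D_y = 22  [[BC ⟂ CD ⇒ 1/2x+3y-293/4=0] ∩ [|D−(41/2, 21)|²=37]]
   so D = (29/2, 22)
3. A_x = 14  [[AB ⟂ BC ⇒ -1/2x-3y+64=0] ∩ [|A−(20, 18)|²=37]]
4. A_y = 19  [[AB ⟂ BC ⇒ -1/2x-3y+64=0] ∩ [|A−(20, 18)|²=37]]
   so A = (14, 19)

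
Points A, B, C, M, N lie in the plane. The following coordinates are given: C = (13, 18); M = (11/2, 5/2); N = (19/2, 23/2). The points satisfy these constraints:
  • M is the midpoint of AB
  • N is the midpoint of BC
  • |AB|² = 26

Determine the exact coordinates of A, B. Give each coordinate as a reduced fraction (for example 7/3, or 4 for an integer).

A = (5, 0)
B = (6, 5)

1. B_x = 6  [B = 2·N−C = 2·(19/2, 23/2)−(13, 18)]
2. B_y = 5  [B = 2·N−C = 2·(19/2, 23/2)−(13, 18)]
   so B = (6, 5)
3. A_x = 5  [A = 2·M−B = 2·(11/2, 5/2)−(6, 5)]
4. A_y = 0  [A = 2·M−B = 2·(11/2, 5/2)−(6, 5)]
   so A = (5, 0)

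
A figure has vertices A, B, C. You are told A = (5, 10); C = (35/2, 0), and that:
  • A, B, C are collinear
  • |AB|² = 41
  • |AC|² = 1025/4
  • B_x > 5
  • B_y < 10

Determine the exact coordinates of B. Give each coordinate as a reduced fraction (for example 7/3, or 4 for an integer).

1. B_x = 10  [[A, B, C are collinear ⇒ -10x-25/2y+175=0] ∩ [|B−(5, 10)|²=41]]
2. B_y = 6  [[A, B, C are collinear ⇒ -10x-25/2y+175=0] ∩ [|B−(5, 10)|²=41]]
   so B = (10, 6)

B = (10, 6)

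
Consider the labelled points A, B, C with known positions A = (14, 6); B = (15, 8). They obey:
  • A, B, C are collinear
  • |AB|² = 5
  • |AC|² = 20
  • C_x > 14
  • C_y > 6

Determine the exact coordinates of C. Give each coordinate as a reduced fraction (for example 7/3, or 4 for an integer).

C = (16, 10)

1. C_x = 16  [[A, B, C are collinear ⇒ -2x+1y+22=0] ∩ [|C−(14, 6)|²=20]]
2. C_y = 10  [[A, B, C are collinear ⇒ -2x+1y+22=0] ∩ [|C−(14, 6)|²=20]]
   so C = (16, 10)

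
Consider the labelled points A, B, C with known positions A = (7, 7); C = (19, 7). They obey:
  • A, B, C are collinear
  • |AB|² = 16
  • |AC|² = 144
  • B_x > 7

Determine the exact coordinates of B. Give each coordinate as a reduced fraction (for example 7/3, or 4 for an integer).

B = (11, 7)

1. B_x = 11  [[A, B, C are collinear ⇒ -12y+84=0] ∩ [|B−(7, 7)|²=16]]
2. B_y = 7  [[A, B, C are collinear ⇒ -12y+84=0] ∩ [|B−(7, 7)|²=16]]
   so B = (11, 7)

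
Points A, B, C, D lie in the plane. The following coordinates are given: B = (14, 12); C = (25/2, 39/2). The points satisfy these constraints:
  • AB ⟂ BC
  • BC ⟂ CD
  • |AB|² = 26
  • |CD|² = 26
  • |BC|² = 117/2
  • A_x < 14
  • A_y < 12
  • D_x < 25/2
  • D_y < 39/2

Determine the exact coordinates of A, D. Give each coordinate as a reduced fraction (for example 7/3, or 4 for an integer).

1. A_x = 9  [[AB ⟂ BC ⇒ 3/2x-15/2y+69=0] ∩ [|A−(14, 12)|²=26]]
2. A_y = 11  [[AB ⟂ BC ⇒ 3/2x-15/2y+69=0] ∩ [|A−(14, 12)|²=26]]
   so A = (9, 11)
3. D_x = 15/2  [[BC ⟂ CD ⇒ -3/2x+15/2y-255/2=0] ∩ [|D−(25/2, 39/2)|²=26]]
4. D_y = 37/2  [[BC ⟂ CD ⇒ -3/2x+15/2y-255/2=0] ∩ [|D−(25/2, 39/2)|²=26]]
   so D = (15/2, 37/2)

A = (9, 11)
D = (15/2, 37/2)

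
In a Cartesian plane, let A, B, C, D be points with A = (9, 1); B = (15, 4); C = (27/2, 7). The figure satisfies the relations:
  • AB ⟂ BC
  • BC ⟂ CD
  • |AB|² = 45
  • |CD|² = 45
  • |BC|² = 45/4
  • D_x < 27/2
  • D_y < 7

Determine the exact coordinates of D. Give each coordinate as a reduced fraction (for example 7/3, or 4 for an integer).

1. D_x = 15/2  [[BC ⟂ CD ⇒ -3/2x+3y-3/4=0] ∩ [|D−(27/2, 7)|²=45]]
2. D_y = 4  [[BC ⟂ CD ⇒ -3/2x+3y-3/4=0] ∩ [|D−(27/2, 7)|²=45]]
   so D = (15/2, 4)

D = (15/2, 4)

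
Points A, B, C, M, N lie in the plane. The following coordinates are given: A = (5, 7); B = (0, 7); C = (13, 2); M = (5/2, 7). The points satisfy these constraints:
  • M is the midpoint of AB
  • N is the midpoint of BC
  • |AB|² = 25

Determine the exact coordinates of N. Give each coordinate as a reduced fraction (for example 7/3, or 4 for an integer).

N = (13/2, 9/2)

1. N_x = 13/2  [2·N = B+C = (0, 7)+(13, 2)]
2. N_y = 9/2  [2·N = B+C = (0, 7)+(13, 2)]
   so N = (13/2, 9/2)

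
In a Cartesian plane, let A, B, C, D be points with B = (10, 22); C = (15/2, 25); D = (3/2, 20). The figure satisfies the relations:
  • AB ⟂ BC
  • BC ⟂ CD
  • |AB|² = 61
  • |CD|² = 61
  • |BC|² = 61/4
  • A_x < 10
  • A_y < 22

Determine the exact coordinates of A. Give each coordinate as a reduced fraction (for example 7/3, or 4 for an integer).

1. A_x = 4  [[AB ⟂ BC ⇒ 5/2x-3y+41=0] ∩ [|A−(10, 22)|²=61]]
2. A_y = 17  [[AB ⟂ BC ⇒ 5/2x-3y+41=0] ∩ [|A−(10, 22)|²=61]]
   so A = (4, 17)

A = (4, 17)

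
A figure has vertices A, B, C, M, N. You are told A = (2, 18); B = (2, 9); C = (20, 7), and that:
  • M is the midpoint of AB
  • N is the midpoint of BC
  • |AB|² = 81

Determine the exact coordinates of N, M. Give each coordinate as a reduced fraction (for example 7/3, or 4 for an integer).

1. M_x = 2  [2·M = A+B = (2, 18)+(2, 9)]
2. M_y = 27/2  [2·M = A+B = (2, 18)+(2, 9)]
   so M = (2, 27/2)
3. N_x = 11  [2·N = B+C = (2, 9)+(20, 7)]
4. N_y = 8  [2·N = B+C = (2, 9)+(20, 7)]
   so N = (11, 8)

N = (11, 8)
M = (2, 27/2)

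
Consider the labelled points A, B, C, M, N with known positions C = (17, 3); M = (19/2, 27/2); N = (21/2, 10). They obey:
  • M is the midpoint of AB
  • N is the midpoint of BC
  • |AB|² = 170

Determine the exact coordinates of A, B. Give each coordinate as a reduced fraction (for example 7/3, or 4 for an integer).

1. B_x = 4  [B = 2·N−C = 2·(21/2, 10)−(17, 3)]
2. B_y = 17  [B = 2·N−C = 2·(21/2, 10)−(17, 3)]
   so B = (4, 17)
3. A_x = 15  [A = 2·M−B = 2·(19/2, 27/2)−(4, 17)]
4. A_y = 10  [A = 2·M−B = 2·(19/2, 27/2)−(4, 17)]
   so A = (15, 10)

A = (15, 10)
B = (4, 17)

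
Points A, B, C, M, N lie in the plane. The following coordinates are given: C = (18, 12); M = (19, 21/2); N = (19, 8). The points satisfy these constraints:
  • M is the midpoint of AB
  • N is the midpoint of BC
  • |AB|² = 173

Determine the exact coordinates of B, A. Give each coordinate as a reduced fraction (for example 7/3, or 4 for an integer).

1. B_x = 20  [B = 2·N−C = 2·(19, 8)−(18, 12)]
2. B_y = 4  [B = 2·N−C = 2·(19, 8)−(18, 12)]
   so B = (20, 4)
3. A_x = 18  [A = 2·M−B = 2·(19, 21/2)−(20, 4)]
4. A_y = 17  [A = 2·M−B = 2·(19, 21/2)−(20, 4)]
   so A = (18, 17)

B = (20, 4)
A = (18, 17)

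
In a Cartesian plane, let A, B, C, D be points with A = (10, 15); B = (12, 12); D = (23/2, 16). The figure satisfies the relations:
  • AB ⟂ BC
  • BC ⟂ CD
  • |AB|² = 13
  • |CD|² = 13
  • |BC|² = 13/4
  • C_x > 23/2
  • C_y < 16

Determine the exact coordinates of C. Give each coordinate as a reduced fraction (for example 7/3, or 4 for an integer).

C = (27/2, 13)

1. C_x = 27/2  [[AB ⟂ BC ⇒ 2x-3y+12=0] ∩ [|C−(23/2, 16)|²=13]]
2. C_y = 13  [[AB ⟂ BC ⇒ 2x-3y+12=0] ∩ [|C−(23/2, 16)|²=13]]
   so C = (27/2, 13)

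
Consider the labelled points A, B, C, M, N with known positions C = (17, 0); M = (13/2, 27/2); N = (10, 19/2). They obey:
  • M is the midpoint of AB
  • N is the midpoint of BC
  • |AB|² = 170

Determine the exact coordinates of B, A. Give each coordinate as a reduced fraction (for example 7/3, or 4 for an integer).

B = (3, 19)
A = (10, 8)

1. B_x = 3  [B = 2·N−C = 2·(10, 19/2)−(17, 0)]
2. B_y = 19  [B = 2·N−C = 2·(10, 19/2)−(17, 0)]
   so B = (3, 19)
3. A_x = 10  [A = 2·M−B = 2·(13/2, 27/2)−(3, 19)]
4. A_y = 8  [A = 2·M−B = 2·(13/2, 27/2)−(3, 19)]
   so A = (10, 8)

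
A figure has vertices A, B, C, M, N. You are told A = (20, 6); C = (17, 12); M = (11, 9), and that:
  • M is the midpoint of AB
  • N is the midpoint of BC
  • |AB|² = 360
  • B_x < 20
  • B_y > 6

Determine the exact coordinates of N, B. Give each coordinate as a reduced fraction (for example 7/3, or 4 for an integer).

1. B_x = 2  [B = 2·M−A = 2·(11, 9)−(20, 6)]
2. B_y = 12  [B = 2·M−A = 2·(11, 9)−(20, 6)]
   so B = (2, 12)
3. N_x = 19/2  [2·N = B+C = (2, 12)+(17, 12)]
4. N_y = 12  [2·N = B+C = (2, 12)+(17, 12)]
   so N = (19/2, 12)

N = (19/2, 12)
B = (2, 12)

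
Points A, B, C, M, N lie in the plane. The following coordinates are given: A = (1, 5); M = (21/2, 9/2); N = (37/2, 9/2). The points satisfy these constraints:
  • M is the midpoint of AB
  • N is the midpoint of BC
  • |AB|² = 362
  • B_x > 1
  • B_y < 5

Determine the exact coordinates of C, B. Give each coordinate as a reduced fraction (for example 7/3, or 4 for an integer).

1. B_x = 20  [B = 2·M−A = 2·(21/2, 9/2)−(1, 5)]
2. B_y = 4  [B = 2·M−A = 2·(21/2, 9/2)−(1, 5)]
   so B = (20, 4)
3. C_x = 17  [C = 2·N−B = 2·(37/2, 9/2)−(20, 4)]
4. C_y = 5  [C = 2·N−B = 2·(37/2, 9/2)−(20, 4)]
   so C = (17, 5)

C = (17, 5)
B = (20, 4)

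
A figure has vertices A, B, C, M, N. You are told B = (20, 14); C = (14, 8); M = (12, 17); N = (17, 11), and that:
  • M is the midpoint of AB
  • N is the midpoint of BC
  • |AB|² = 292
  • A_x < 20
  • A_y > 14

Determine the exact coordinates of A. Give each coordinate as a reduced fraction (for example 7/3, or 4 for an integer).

A = (4, 20)

1. A_x = 4  [A = 2·M−B = 2·(12, 17)−(20, 14)]
2. A_y = 20  [A = 2·M−B = 2·(12, 17)−(20, 14)]
   so A = (4, 20)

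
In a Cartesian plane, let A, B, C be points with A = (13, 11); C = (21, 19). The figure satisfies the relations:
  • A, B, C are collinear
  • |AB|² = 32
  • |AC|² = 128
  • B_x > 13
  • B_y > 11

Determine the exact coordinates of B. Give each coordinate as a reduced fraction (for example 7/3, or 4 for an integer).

1. B_x = 17  [[A, B, C are collinear ⇒ 8x-8y-16=0] ∩ [|B−(13, 11)|²=32]]
2. B_y = 15  [[A, B, C are collinear ⇒ 8x-8y-16=0] ∩ [|B−(13, 11)|²=32]]
   so B = (17, 15)

B = (17, 15)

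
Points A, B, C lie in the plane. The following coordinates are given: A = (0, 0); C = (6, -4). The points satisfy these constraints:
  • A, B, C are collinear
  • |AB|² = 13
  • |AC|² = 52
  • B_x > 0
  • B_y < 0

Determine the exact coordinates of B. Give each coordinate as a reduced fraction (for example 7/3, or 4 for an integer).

B = (3, -2)

1. B_x = 3  [[A, B, C are collinear ⇒ -4x-6y=0] ∩ [|B−(0, 0)|²=13]]
2. B_y = -2  [[A, B, C are collinear ⇒ -4x-6y=0] ∩ [|B−(0, 0)|²=13]]
   so B = (3, -2)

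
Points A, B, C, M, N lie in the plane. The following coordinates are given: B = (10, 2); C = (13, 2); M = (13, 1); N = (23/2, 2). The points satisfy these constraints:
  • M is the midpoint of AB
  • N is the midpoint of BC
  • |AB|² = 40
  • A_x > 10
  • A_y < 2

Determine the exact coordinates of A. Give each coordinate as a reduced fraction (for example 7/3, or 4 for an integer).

A = (16, 0)

1. A_x = 16  [A = 2·M−B = 2·(13, 1)−(10, 2)]
2. A_y = 0  [A = 2·M−B = 2·(13, 1)−(10, 2)]
   so A = (16, 0)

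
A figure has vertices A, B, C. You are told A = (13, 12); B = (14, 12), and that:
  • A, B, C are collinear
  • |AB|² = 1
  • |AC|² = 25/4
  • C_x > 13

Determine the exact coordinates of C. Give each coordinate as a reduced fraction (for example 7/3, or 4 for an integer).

1. C_x = 31/2  [[A, B, C are collinear ⇒ 1y-12=0] ∩ [|C−(13, 12)|²=25/4]]
2. C_y = 12  [[A, B, C are collinear ⇒ 1y-12=0] ∩ [|C−(13, 12)|²=25/4]]
   so C = (31/2, 12)

C = (31/2, 12)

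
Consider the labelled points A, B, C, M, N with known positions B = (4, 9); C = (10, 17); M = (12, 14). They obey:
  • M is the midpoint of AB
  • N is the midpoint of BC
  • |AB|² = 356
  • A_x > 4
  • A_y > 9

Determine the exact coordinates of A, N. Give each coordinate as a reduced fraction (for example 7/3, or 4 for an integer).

A = (20, 19)
N = (7, 13)

1. A_x = 20  [A = 2·M−B = 2·(12, 14)−(4, 9)]
2. A_y = 19  [A = 2·M−B = 2·(12, 14)−(4, 9)]
   so A = (20, 19)
3. N_x = 7  [2·N = B+C = (4, 9)+(10, 17)]
4. N_y = 13  [2·N = B+C = (4, 9)+(10, 17)]
   so N = (7, 13)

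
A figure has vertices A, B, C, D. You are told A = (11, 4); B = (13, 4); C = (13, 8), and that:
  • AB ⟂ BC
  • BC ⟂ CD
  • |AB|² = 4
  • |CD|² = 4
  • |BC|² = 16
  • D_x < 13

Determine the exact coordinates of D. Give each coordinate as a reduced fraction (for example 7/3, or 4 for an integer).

1. D_x = 11  [[BC ⟂ CD ⇒ 4y-32=0] ∩ [|D−(13, 8)|²=4]]
2. D_y = 8  [[BC ⟂ CD ⇒ 4y-32=0] ∩ [|D−(13, 8)|²=4]]
   so D = (11, 8)

D = (11, 8)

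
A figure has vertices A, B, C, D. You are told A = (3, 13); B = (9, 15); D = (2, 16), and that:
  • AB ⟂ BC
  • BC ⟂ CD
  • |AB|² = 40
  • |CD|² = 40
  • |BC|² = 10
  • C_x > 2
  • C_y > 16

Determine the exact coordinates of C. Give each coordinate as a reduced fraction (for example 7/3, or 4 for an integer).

1. C_x = 8  [[AB ⟂ BC ⇒ 6x+2y-84=0] ∩ [|C−(2, 16)|²=40]]
2. C_y = 18  [[AB ⟂ BC ⇒ 6x+2y-84=0] ∩ [|C−(2, 16)|²=40]]
   so C = (8, 18)

C = (8, 18)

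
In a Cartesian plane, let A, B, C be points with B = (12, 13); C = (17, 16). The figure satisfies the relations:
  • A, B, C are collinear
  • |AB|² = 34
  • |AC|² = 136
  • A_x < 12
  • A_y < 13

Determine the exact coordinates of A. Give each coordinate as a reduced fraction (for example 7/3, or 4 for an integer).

1. A_x = 7  [[A, B, C are collinear ⇒ -3x+5y-29=0] ∩ [|A−(12, 13)|²=34]]
2. A_y = 10  [[A, B, C are collinear ⇒ -3x+5y-29=0] ∩ [|A−(12, 13)|²=34]]
   so A = (7, 10)

A = (7, 10)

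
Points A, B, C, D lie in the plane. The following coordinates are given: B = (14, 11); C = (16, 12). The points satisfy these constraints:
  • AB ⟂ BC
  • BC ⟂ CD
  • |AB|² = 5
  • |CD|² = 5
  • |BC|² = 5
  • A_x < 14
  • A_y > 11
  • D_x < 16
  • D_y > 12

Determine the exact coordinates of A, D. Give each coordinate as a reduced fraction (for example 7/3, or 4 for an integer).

A = (13, 13)
D = (15, 14)

1. A_x = 13  [[AB ⟂ BC ⇒ -2x-1y+39=0] ∩ [|A−(14, 11)|²=5]]
2. A_y = 13  [[AB ⟂ BC ⇒ -2x-1y+39=0] ∩ [|A−(14, 11)|²=5]]
   so A = (13, 13)
3. D_x = 15  [[BC ⟂ CD ⇒ 2x+1y-44=0] ∩ [|D−(16, 12)|²=5]]
4. D_y = 14  [[BC ⟂ CD ⇒ 2x+1y-44=0] ∩ [|D−(16, 12)|²=5]]
   so D = (15, 14)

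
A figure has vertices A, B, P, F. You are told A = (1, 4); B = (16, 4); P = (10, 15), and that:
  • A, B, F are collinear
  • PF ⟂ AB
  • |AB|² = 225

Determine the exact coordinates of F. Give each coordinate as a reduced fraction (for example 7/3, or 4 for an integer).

1. F_x = 10  [[A, B, F are collinear ⇒ 15y-60=0] ∩ [PF ⟂ AB ⇒ 15x-150=0]]
2. F_y = 4  [[A, B, F are collinear ⇒ 15y-60=0] ∩ [PF ⟂ AB ⇒ 15x-150=0]]
   so F = (10, 4)

F = (10, 4)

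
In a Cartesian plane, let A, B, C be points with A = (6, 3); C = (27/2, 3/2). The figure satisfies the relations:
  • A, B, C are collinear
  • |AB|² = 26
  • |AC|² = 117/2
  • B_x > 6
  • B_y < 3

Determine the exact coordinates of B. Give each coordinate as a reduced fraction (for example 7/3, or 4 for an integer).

B = (11, 2)

1. B_x = 11  [[A, B, C are collinear ⇒ -3/2x-15/2y+63/2=0] ∩ [|B−(6, 3)|²=26]]
2. B_y = 2  [[A, B, C are collinear ⇒ -3/2x-15/2y+63/2=0] ∩ [|B−(6, 3)|²=26]]
   so B = (11, 2)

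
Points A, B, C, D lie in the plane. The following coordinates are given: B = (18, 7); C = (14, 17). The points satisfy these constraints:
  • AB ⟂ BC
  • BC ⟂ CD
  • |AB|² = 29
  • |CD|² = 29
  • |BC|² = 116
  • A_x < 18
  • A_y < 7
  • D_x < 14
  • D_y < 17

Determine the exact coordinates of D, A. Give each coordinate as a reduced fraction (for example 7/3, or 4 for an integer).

1. D_x = 9  [[BC ⟂ CD ⇒ -4x+10y-114=0] ∩ [|D−(14, 17)|²=29]]
2. D_y = 15  [[BC ⟂ CD ⇒ -4x+10y-114=0] ∩ [|D−(14, 17)|²=29]]
   so D = (9, 15)
3. A_x = 13  [[AB ⟂ BC ⇒ 4x-10y-2=0] ∩ [|A−(18, 7)|²=29]]
4. A_y = 5  [[AB ⟂ BC ⇒ 4x-10y-2=0] ∩ [|A−(18, 7)|²=29]]
   so A = (13, 5)

D = (9, 15)
A = (13, 5)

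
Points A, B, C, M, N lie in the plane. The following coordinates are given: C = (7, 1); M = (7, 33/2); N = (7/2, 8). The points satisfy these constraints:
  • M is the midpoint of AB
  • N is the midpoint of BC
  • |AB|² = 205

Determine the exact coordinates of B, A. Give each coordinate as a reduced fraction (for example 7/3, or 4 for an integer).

B = (0, 15)
A = (14, 18)

1. B_x = 0  [B = 2·N−C = 2·(7/2, 8)−(7, 1)]
2. B_y = 15  [B = 2·N−C = 2·(7/2, 8)−(7, 1)]
   so B = (0, 15)
3. A_x = 14  [A = 2·M−B = 2·(7, 33/2)−(0, 15)]
4. A_y = 18  [A = 2·M−B = 2·(7, 33/2)−(0, 15)]
   so A = (14, 18)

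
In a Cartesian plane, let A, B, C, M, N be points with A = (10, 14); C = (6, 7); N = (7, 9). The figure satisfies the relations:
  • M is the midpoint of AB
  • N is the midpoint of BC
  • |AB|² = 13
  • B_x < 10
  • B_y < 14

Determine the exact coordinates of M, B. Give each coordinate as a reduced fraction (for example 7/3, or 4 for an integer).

M = (9, 25/2)
B = (8, 11)

1. B_x = 8  [B = 2·N−C = 2·(7, 9)−(6, 7)]
2. B_y = 11  [B = 2·N−C = 2·(7, 9)−(6, 7)]
   so B = (8, 11)
3. M_x = 9  [2·M = A+B = (10, 14)+(8, 11)]
4. M_y = 25/2  [2·M = A+B = (10, 14)+(8, 11)]
   so M = (9, 25/2)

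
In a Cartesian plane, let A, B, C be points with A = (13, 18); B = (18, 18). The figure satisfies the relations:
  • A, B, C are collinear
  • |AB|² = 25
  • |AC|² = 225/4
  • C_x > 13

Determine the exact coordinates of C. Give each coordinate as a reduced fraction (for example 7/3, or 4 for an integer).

C = (41/2, 18)

1. C_x = 41/2  [[A, B, C are collinear ⇒ 5y-90=0] ∩ [|C−(13, 18)|²=225/4]]
2. C_y = 18  [[A, B, C are collinear ⇒ 5y-90=0] ∩ [|C−(13, 18)|²=225/4]]
   so C = (41/2, 18)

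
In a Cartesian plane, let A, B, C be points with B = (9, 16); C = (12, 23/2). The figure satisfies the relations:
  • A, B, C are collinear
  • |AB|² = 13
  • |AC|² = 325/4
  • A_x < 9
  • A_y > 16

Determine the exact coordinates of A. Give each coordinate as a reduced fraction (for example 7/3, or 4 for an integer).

A = (7, 19)

1. A_x = 7  [[A, B, C are collinear ⇒ 9/2x+3y-177/2=0] ∩ [|A−(9, 16)|²=13]]
2. A_y = 19  [[A, B, C are collinear ⇒ 9/2x+3y-177/2=0] ∩ [|A−(9, 16)|²=13]]
   so A = (7, 19)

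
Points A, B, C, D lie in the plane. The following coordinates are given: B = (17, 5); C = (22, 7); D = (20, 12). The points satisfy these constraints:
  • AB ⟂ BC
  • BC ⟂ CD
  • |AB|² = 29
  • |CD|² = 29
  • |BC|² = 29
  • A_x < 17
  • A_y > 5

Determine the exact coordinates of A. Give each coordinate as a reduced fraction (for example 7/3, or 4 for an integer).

A = (15, 10)

1. A_x = 15  [[AB ⟂ BC ⇒ -5x-2y+95=0] ∩ [|A−(17, 5)|²=29]]
2. A_y = 10  [[AB ⟂ BC ⇒ -5x-2y+95=0] ∩ [|A−(17, 5)|²=29]]
   so A = (15, 10)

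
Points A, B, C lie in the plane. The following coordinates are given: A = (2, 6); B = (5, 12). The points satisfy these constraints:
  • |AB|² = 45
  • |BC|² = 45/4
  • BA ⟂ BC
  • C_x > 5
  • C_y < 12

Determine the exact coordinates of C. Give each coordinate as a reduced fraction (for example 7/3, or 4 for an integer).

1. C_x = 8  [[BA ⟂ BC ⇒ -3x-6y+87=0] ∩ [|C−(5, 12)|²=45/4]]
2. C_y = 21/2  [[BA ⟂ BC ⇒ -3x-6y+87=0] ∩ [|C−(5, 12)|²=45/4]]
   so C = (8, 21/2)

C = (8, 21/2)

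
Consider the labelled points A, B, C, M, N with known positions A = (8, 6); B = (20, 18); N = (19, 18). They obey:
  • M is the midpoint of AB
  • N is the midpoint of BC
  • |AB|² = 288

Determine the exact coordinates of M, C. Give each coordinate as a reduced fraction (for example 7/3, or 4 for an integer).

1. M_x = 14  [2·M = A+B = (8, 6)+(20, 18)]
2. M_y = 12  [2·M = A+B = (8, 6)+(20, 18)]
   so M = (14, 12)
3. C_x = 18  [C = 2·N−B = 2·(19, 18)−(20, 18)]
4. C_y = 18  [C = 2·N−B = 2·(19, 18)−(20, 18)]
   so C = (18, 18)

M = (14, 12)
C = (18, 18)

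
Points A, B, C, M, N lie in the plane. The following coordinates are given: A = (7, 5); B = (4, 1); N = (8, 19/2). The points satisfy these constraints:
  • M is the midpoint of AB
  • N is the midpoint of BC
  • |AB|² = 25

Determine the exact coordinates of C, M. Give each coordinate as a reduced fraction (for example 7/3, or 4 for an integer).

C = (12, 18)
M = (11/2, 3)

1. M_x = 11/2  [2·M = A+B = (7, 5)+(4, 1)]
2. M_y = 3  [2·M = A+B = (7, 5)+(4, 1)]
   so M = (11/2, 3)
3. C_x = 12  [C = 2·N−B = 2·(8, 19/2)−(4, 1)]
4. C_y = 18  [C = 2·N−B = 2·(8, 19/2)−(4, 1)]
   so C = (12, 18)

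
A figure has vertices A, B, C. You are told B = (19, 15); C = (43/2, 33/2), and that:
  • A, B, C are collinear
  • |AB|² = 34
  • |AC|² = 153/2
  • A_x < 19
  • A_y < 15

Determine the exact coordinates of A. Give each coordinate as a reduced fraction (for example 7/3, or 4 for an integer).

A = (14, 12)

1. A_x = 14  [[A, B, C are collinear ⇒ -3/2x+5/2y-9=0] ∩ [|A−(19, 15)|²=34]]
2. A_y = 12  [[A, B, C are collinear ⇒ -3/2x+5/2y-9=0] ∩ [|A−(19, 15)|²=34]]
   so A = (14, 12)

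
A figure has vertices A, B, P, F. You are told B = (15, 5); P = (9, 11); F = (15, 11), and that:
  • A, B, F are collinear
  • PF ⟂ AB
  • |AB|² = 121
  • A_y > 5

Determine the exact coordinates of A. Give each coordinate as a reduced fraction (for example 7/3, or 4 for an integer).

A = (15, 16)

1. A_x = 15  [[A, B, F are collinear ⇒ -6x+90=0] ∩ [|A−(15, 5)|²=121]]
2. A_y = 16  [[A, B, F are collinear ⇒ -6x+90=0] ∩ [|A−(15, 5)|²=121]]
   so A = (15, 16)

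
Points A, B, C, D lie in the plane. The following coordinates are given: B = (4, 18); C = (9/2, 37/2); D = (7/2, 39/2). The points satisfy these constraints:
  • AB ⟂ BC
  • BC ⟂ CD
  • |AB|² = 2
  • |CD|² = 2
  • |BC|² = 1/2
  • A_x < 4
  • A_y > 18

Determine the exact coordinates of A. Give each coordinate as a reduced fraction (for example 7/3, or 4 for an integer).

1. A_x = 3  [[AB ⟂ BC ⇒ -1/2x-1/2y+11=0] ∩ [|A−(4, 18)|²=2]]
2. A_y = 19  [[AB ⟂ BC ⇒ -1/2x-1/2y+11=0] ∩ [|A−(4, 18)|²=2]]
   so A = (3, 19)

A = (3, 19)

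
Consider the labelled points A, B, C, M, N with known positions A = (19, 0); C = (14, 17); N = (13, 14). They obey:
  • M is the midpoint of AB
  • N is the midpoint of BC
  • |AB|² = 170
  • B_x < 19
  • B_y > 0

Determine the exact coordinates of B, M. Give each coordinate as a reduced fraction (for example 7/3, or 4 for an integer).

1. B_x = 12  [B = 2·N−C = 2·(13, 14)−(14, 17)]
2. B_y = 11  [B = 2·N−C = 2·(13, 14)−(14, 17)]
   so B = (12, 11)
3. M_x = 31/2  [2·M = A+B = (19, 0)+(12, 11)]
4. M_y = 11/2  [2·M = A+B = (19, 0)+(12, 11)]
   so M = (31/2, 11/2)

B = (12, 11)
M = (31/2, 11/2)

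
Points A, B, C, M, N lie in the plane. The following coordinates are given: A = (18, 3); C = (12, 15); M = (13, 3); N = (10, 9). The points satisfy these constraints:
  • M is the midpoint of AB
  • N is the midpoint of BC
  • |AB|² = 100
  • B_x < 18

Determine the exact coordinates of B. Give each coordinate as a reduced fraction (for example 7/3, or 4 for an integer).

B = (8, 3)

1. B_x = 8  [B = 2·M−A = 2·(13, 3)−(18, 3)]
2. B_y = 3  [B = 2·M−A = 2·(13, 3)−(18, 3)]
   so B = (8, 3)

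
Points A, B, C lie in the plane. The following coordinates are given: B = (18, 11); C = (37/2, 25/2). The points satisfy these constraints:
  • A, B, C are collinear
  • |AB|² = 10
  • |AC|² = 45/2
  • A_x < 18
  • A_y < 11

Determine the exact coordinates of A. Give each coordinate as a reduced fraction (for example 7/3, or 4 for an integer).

1. A_x = 17  [[A, B, C are collinear ⇒ -3/2x+1/2y+43/2=0] ∩ [|A−(18, 11)|²=10]]
2. A_y = 8  [[A, B, C are collinear ⇒ -3/2x+1/2y+43/2=0] ∩ [|A−(18, 11)|²=10]]
   so A = (17, 8)

A = (17, 8)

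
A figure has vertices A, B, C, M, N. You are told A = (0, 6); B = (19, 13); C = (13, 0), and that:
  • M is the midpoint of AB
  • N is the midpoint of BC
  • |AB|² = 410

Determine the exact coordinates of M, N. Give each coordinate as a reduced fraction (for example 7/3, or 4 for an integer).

M = (19/2, 19/2)
N = (16, 13/2)

1. M_x = 19/2  [2·M = A+B = (0, 6)+(19, 13)]
2. M_y = 19/2  [2·M = A+B = (0, 6)+(19, 13)]
   so M = (19/2, 19/2)
3. N_x = 16  [2·N = B+C = (19, 13)+(13, 0)]
4. N_y = 13/2  [2·N = B+C = (19, 13)+(13, 0)]
   so N = (16, 13/2)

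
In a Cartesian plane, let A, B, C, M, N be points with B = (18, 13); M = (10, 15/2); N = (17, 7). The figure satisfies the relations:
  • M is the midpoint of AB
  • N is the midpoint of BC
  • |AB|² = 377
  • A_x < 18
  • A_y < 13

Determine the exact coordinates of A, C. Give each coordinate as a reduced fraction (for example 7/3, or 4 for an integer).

1. A_x = 2  [A = 2·M−B = 2·(10, 15/2)−(18, 13)]
2. A_y = 2  [A = 2·M−B = 2·(10, 15/2)−(18, 13)]
   so A = (2, 2)
3. C_x = 16  [C = 2·N−B = 2·(17, 7)−(18, 13)]
4. C_y = 1  [C = 2·N−B = 2·(17, 7)−(18, 13)]
   so C = (16, 1)

A = (2, 2)
C = (16, 1)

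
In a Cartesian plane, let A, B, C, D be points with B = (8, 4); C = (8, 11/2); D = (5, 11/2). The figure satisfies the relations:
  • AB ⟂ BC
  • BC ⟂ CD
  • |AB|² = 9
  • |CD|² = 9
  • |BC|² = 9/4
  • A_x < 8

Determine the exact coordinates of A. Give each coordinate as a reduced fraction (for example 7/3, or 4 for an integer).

1. A_x = 5  [[AB ⟂ BC ⇒ -3/2y+6=0] ∩ [|A−(8, 4)|²=9]]
2. A_y = 4  [[AB ⟂ BC ⇒ -3/2y+6=0] ∩ [|A−(8, 4)|²=9]]
   so A = (5, 4)

A = (5, 4)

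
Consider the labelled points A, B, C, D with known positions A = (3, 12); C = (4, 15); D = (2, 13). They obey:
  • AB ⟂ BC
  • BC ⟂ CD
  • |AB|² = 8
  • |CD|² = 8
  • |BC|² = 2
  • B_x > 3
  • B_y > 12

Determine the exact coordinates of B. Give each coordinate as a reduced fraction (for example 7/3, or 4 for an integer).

B = (5, 14)

1. B_x = 5  [[BC ⟂ CD ⇒ 2x+2y-38=0] ∩ [|B−(3, 12)|²=8]]
2. B_y = 14  [[BC ⟂ CD ⇒ 2x+2y-38=0] ∩ [|B−(3, 12)|²=8]]
   so B = (5, 14)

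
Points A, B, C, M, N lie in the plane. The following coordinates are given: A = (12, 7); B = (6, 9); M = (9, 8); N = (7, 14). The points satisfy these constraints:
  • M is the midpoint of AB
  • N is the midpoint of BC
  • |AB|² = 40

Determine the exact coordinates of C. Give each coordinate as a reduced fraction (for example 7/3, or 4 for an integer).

C = (8, 19)

1. C_x = 8  [C = 2·N−B = 2·(7, 14)−(6, 9)]
2. C_y = 19  [C = 2·N−B = 2·(7, 14)−(6, 9)]
   so C = (8, 19)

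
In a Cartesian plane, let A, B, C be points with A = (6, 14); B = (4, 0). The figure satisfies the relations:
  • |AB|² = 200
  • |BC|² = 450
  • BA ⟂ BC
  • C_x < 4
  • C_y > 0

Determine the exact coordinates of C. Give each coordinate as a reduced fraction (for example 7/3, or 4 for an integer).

1. C_x = -17  [[BA ⟂ BC ⇒ 2x+14y-8=0] ∩ [|C−(4, 0)|²=450]]
2. C_y = 3  [[BA ⟂ BC ⇒ 2x+14y-8=0] ∩ [|C−(4, 0)|²=450]]
   so C = (-17, 3)

C = (-17, 3)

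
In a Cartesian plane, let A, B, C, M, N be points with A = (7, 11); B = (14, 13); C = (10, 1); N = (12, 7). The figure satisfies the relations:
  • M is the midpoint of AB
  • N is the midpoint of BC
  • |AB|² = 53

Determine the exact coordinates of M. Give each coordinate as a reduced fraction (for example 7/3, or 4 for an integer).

1. M_x = 21/2  [2·M = A+B = (7, 11)+(14, 13)]
2. M_y = 12  [2·M = A+B = (7, 11)+(14, 13)]
   so M = (21/2, 12)

M = (21/2, 12)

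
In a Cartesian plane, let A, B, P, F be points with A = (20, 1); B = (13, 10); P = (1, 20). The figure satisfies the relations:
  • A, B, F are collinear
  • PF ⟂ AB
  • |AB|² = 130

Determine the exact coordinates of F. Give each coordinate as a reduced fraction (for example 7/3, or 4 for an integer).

1. F_x = 236/65  [[A, B, F are collinear ⇒ -9x-7y+187=0] ∩ [PF ⟂ AB ⇒ -7x+9y-173=0]]
2. F_y = 1433/65  [[A, B, F are collinear ⇒ -9x-7y+187=0] ∩ [PF ⟂ AB ⇒ -7x+9y-173=0]]
   so F = (236/65, 1433/65)

F = (236/65, 1433/65)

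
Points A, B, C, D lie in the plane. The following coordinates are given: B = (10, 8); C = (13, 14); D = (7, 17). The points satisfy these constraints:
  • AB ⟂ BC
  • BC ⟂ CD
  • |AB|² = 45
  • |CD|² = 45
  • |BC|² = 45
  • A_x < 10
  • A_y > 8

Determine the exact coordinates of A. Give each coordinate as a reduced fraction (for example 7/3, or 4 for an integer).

A = (4, 11)

1. A_x = 4  [[AB ⟂ BC ⇒ -3x-6y+78=0] ∩ [|A−(10, 8)|²=45]]
2. A_y = 11  [[AB ⟂ BC ⇒ -3x-6y+78=0] ∩ [|A−(10, 8)|²=45]]
   so A = (4, 11)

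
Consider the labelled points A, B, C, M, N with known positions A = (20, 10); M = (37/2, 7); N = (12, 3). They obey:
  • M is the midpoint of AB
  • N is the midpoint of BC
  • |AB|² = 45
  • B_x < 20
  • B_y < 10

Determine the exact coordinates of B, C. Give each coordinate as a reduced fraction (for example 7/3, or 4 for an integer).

1. B_x = 17  [B = 2·M−A = 2·(37/2, 7)−(20, 10)]
2. B_y = 4  [B = 2·M−A = 2·(37/2, 7)−(20, 10)]
   so B = (17, 4)
3. C_x = 7  [C = 2·N−B = 2·(12, 3)−(17, 4)]
4. C_y = 2  [C = 2·N−B = 2·(12, 3)−(17, 4)]
   so C = (7, 2)

B = (17, 4)
C = (7, 2)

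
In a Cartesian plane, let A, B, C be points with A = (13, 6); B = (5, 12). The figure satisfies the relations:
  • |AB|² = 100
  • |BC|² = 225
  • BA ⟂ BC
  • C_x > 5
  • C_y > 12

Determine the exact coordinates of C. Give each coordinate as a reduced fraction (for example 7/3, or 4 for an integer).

C = (14, 24)

1. C_x = 14  [[BA ⟂ BC ⇒ 8x-6y+32=0] ∩ [|C−(5, 12)|²=225]]
2. C_y = 24  [[BA ⟂ BC ⇒ 8x-6y+32=0] ∩ [|C−(5, 12)|²=225]]
   so C = (14, 24)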